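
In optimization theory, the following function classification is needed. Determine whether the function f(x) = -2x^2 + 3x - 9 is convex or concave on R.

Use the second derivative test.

f(x) = -2x^2 + 3x - 9
f'(x) = -4x + 3
f''(x) = -4
Since f''(x) = -4 < 0 for all x, f is concave on R.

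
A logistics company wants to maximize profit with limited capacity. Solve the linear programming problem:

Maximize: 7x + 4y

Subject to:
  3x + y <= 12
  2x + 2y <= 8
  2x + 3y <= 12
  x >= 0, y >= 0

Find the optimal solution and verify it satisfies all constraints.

Feasible vertices: (0, 0), (0, 4), (4, 0)
Objective 7x + 4y at each vertex:
  (0, 0): 0
  (0, 4): 16
  (4, 0): 28
Maximum is 28 at (4, 0).
Verify constraints at (x, y) = (4, 0):
  3*4 + 1*0 = 12 <= 12 (active)
  2*4 + 2*0 = 8 <= 8 (active)
  2*4 + 3*0 = 8 <= 12
  x = 4 >= 0, y = 0 >= 0. All constraints satisfied.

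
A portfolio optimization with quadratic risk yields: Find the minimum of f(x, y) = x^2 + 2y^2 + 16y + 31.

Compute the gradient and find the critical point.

f(x,y) = x^2 + 2y^2 + 16y + 31
df/dx = 2x + (0) = 0  =>  x = 0
df/dy = 4y + (16) = 0  =>  y = -4
f(0, -4) = 1*(0)^2 + 2*(-4)^2 + 16*(-4) + 31 = -1
Hessian is diagonal with entries 2, 4 > 0, so this is a minimum.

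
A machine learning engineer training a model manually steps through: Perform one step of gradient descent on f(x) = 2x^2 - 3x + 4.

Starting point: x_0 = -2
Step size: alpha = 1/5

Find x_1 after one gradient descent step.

f(x) = 2x^2 - 3x + 4
f'(x) = 4x - 3
f'(-2) = 4*-2 + (-3) = -11
x_1 = x_0 - alpha * f'(x_0) = -2 - 1/5 * -11 = 1/5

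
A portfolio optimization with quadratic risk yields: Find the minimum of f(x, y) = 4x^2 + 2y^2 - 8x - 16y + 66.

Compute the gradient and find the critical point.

f(x,y) = 4x^2 + 2y^2 - 8x - 16y + 66
df/dx = 8x + (-8) = 0  =>  x = 1
df/dy = 4y + (-16) = 0  =>  y = 4
f(1, 4) = 4*(1)^2 + 2*(4)^2 + -8*(1) + -16*(4) + 66 = 30
Hessian is diagonal with entries 8, 4 > 0, so this is a minimum.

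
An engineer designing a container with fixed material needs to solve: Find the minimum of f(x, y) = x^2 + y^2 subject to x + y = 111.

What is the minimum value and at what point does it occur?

Substitute y = 111 - x into f(x,y) = x^2 + y^2:
g(x) = x^2 + (111 - x)^2 = 2x^2 - 222x + 12321
g'(x) = 4x - 222 = 0  =>  x = 111/2
y = 111 - 111/2 = 111/2
Minimum value = (111/2)^2 + (111/2)^2 = 12321/2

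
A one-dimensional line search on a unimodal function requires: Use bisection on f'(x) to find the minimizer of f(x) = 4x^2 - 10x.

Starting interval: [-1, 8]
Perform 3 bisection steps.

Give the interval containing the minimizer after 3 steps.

Finding critical point of f(x) = 4x^2 - 10x using bisection on f'(x) = 8x + -10.
f'(x) = 0 when x = 5/4.
Starting interval: [-1, 8]
Step 1: mid = 7/2, f'(mid) = 18, new interval = [-1, 7/2]
Step 2: mid = 5/4, f'(mid) = 0, new interval = [5/4, 5/4]
Step 3: mid = 5/4, f'(mid) = 0, new interval = [5/4, 5/4]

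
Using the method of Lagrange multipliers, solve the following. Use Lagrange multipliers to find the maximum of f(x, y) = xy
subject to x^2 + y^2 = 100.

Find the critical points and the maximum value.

Lagrange conditions: y = 2*lambda*x and x = 2*lambda*y
If x = 0 then y = 0, violating the constraint, so x, y != 0.
Dividing: y/x = x/y => x^2 = y^2 => y = x or y = -x
Constraint: 2x^2 = 100 => x^2 = 50 => x = +/-sqrt(50)
Critical points: (sqrt(50), sqrt(50)), (-sqrt(50), -sqrt(50)), (sqrt(50), -sqrt(50)), (-sqrt(50), sqrt(50))
  y = x:  xy = x^2 = 50  at (sqrt(50), sqrt(50)) and (-sqrt(50), -sqrt(50))
  y = -x: xy = -x^2 = -50 at (sqrt(50), -sqrt(50)) and (-sqrt(50), sqrt(50))
Maximum xy = 50 at (sqrt(50), sqrt(50)) and (-sqrt(50), -sqrt(50))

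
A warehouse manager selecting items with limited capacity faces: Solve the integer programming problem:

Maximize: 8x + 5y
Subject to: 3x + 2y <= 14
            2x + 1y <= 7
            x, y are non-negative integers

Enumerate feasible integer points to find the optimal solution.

Constraint 1: 3x + 2y <= 14
Constraint 2: 2x + 1y <= 7
Feasible x range (need y >= 0): 0 <= x <= min(14/3, 7/2) => x in {0, ..., 3}.
Enumerate feasible integer points row by row (the coefficient of y is 5 > 0, so for each x the largest feasible y gives the best value):
  x = 0: y <= min((14 - 3*0)/2, (7 - 2*0)/1) => y in {0, ..., 7}; best 8*0 + 5*7 = 35
  x = 1: y <= min((14 - 3*1)/2, (7 - 2*1)/1) => y in {0, ..., 5}; best 8*1 + 5*5 = 33
  x = 2: y <= min((14 - 3*2)/2, (7 - 2*2)/1) => y in {0, ..., 3}; best 8*2 + 5*3 = 31
  x = 3: y <= min((14 - 3*3)/2, (7 - 2*3)/1) => y in {0, ..., 1}; best 8*3 + 5*1 = 29
The maximum 8x + 5y = 35 is achieved at x = 0, y = 7.
Check: 3*0 + 2*7 = 14 <= 14 and 2*0 + 1*7 = 7 <= 7.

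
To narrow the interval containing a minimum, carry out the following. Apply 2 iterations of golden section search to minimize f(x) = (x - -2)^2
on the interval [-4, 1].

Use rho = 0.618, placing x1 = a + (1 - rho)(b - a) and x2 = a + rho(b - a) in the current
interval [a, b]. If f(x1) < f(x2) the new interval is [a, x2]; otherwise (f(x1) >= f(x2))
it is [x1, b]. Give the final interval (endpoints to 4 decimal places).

Golden section search for min of f(x) = (x - -2)^2 on [-4, 1].
Each step: x1 = a + (1 - rho)(b - a), x2 = a + rho(b - a); if f(x1) < f(x2) keep [a, x2], otherwise keep [x1, b].
Step 1: [-4.0000, 1.0000], x1=-2.0900 (f=0.0081), x2=-0.9100 (f=1.1881); f(x1) < f(x2) => keep [-4.0000, -0.9100]
Step 2: [-4.0000, -0.9100], x1=-2.8196 (f=0.6718), x2=-2.0904 (f=0.0082); f(x1) > f(x2) => keep [-2.8196, -0.9100]
Final interval: [-2.8196, -0.9100]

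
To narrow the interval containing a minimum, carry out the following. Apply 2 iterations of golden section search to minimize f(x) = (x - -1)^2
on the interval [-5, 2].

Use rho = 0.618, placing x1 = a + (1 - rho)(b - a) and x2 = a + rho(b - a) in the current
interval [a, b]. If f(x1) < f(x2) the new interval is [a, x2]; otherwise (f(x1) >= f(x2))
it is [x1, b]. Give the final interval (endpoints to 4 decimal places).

Golden section search for min of f(x) = (x - -1)^2 on [-5, 2].
Each step: x1 = a + (1 - rho)(b - a), x2 = a + rho(b - a); if f(x1) < f(x2) keep [a, x2], otherwise keep [x1, b].
Step 1: [-5.0000, 2.0000], x1=-2.3260 (f=1.7583), x2=-0.6740 (f=0.1063); f(x1) > f(x2) => keep [-2.3260, 2.0000]
Step 2: [-2.3260, 2.0000], x1=-0.6735 (f=0.1066), x2=0.3475 (f=1.8157); f(x1) < f(x2) => keep [-2.3260, 0.3475]
Final interval: [-2.3260, 0.3475]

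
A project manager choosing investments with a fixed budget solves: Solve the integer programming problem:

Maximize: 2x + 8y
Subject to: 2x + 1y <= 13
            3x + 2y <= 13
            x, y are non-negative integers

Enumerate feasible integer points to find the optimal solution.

Constraint 1: 2x + 1y <= 13
Constraint 2: 3x + 2y <= 13
Feasible x range (need y >= 0): 0 <= x <= min(13/2, 13/3) => x in {0, ..., 4}.
Enumerate feasible integer points row by row (the coefficient of y is 8 > 0, so for each x the largest feasible y gives the best value):
  x = 0: y <= min((13 - 2*0)/1, (13 - 3*0)/2) => y in {0, ..., 6}; best 2*0 + 8*6 = 48
  x = 1: y <= min((13 - 2*1)/1, (13 - 3*1)/2) => y in {0, ..., 5}; best 2*1 + 8*5 = 42
  x = 2: y <= min((13 - 2*2)/1, (13 - 3*2)/2) => y in {0, ..., 3}; best 2*2 + 8*3 = 28
  x = 3: y <= min((13 - 2*3)/1, (13 - 3*3)/2) => y in {0, ..., 2}; best 2*3 + 8*2 = 22
  x = 4: y <= min((13 - 2*4)/1, (13 - 3*4)/2) => y in {0}; best 2*4 + 8*0 = 8
The maximum 2x + 8y = 48 is achieved at x = 0, y = 6.
Check: 2*0 + 1*6 = 6 <= 13 and 3*0 + 2*6 = 12 <= 13.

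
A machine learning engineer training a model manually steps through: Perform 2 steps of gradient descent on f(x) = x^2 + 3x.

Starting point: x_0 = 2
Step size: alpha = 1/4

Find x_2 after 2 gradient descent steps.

f(x) = x^2 + 3x, f'(x) = 2x + (3)
Step 1: f'(2) = 7, x_1 = 2 - 1/4 * 7 = 1/4
Step 2: f'(1/4) = 7/2, x_2 = 1/4 - 1/4 * 7/2 = -5/8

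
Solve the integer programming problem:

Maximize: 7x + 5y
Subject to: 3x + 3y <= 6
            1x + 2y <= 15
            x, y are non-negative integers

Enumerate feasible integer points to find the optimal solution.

Constraint 1: 3x + 3y <= 6
Constraint 2: 1x + 2y <= 15
Feasible x range (need y >= 0): 0 <= x <= min(6/3, 15/1) => x in {0, ..., 2}.
Enumerate feasible integer points row by row (the coefficient of y is 5 > 0, so for each x the largest feasible y gives the best value):
  x = 0: y <= min((6 - 3*0)/3, (15 - 1*0)/2) => y in {0, ..., 2}; best 7*0 + 5*2 = 10
  x = 1: y <= min((6 - 3*1)/3, (15 - 1*1)/2) => y in {0, ..., 1}; best 7*1 + 5*1 = 12
  x = 2: y <= min((6 - 3*2)/3, (15 - 1*2)/2) => y in {0}; best 7*2 + 5*0 = 14
The maximum 7x + 5y = 14 is achieved at x = 2, y = 0.
Check: 3*2 + 3*0 = 6 <= 6 and 1*2 + 2*0 = 2 <= 15.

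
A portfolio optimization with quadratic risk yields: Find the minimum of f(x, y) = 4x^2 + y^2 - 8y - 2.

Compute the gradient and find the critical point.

f(x,y) = 4x^2 + y^2 - 8y - 2
df/dx = 8x + (0) = 0  =>  x = 0
df/dy = 2y + (-8) = 0  =>  y = 4
f(0, 4) = 4*(0)^2 + 1*(4)^2 + -8*(4) + -2 = -18
Hessian is diagonal with entries 8, 2 > 0, so this is a minimum.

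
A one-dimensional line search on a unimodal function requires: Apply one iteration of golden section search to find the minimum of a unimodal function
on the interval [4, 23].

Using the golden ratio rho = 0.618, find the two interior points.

Golden section search on [4, 23].
Golden ratio rho = 0.618 (approx).
Interior points:
  x_1 = 4 + (1-0.618)*19 = 11.2580
  x_2 = 4 + 0.618*19 = 15.7420
Compare f(x_1) and f(x_2) to determine which subinterval to keep.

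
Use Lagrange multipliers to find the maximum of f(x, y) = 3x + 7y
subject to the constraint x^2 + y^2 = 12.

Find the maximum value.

Set up Lagrange conditions: grad f = lambda * grad g
  3 = 2*lambda*x
  7 = 2*lambda*y
From these: x/y = 3/7, so x = 3t, y = 7t for some t.
Substitute into constraint: (3t)^2 + (7t)^2 = 12
  t^2 * 58 = 12
  t = sqrt(12/58)
Maximum = 3*x + 7*y = (3^2 + 7^2)*t = 58 * sqrt(12/58) = sqrt(696)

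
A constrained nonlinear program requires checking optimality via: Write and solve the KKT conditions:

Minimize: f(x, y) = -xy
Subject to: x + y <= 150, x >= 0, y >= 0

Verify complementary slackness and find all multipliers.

Problem: min -xy s.t. x + y <= 150 (multiplier lambda), x >= 0 (mu_x), y >= 0 (mu_y)
KKT stationarity: -y + lambda - mu_x = 0, -x + lambda - mu_y = 0, with lambda, mu_x, mu_y >= 0
Complementary slackness: lambda*(x + y - 150) = 0, mu_x*x = 0, mu_y*y = 0
If lambda = 0: y = -mu_x <= 0 and x = -mu_y <= 0 force x = y = 0 with f = 0; but x = y = 75 is feasible with f = -5625 < 0, so this is not the minimum. Hence lambda > 0 and x + y = 150.
Try x > 0, y > 0 (so mu_x = mu_y = 0): y = lambda, x = lambda => x = y = lambda
x + y = 150 => 2*lambda = 150 => lambda = 75
x* = y* = 75 > 0, consistent with mu_x = mu_y = 0.
(Any feasible point with x = 0 or y = 0 has f = 0 > -5625, so the minimum is not on those boundaries.)
min(-xy) = -5625 (i.e. max xy = 5625)
Multipliers: lambda = 75, mu_x = 0, mu_y = 0
Complementary slackness: lambda*(x + y - 150) = 75*(75 + 75 - 150) = 0, mu_x*x = 0*75 = 0, mu_y*y = 0*75 = 0. Satisfied.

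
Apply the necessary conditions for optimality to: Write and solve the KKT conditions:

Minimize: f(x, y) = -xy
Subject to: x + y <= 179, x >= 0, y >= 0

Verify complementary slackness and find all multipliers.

Problem: min -xy s.t. x + y <= 179 (multiplier lambda), x >= 0 (mu_x), y >= 0 (mu_y)
KKT stationarity: -y + lambda - mu_x = 0, -x + lambda - mu_y = 0, with lambda, mu_x, mu_y >= 0
Complementary slackness: lambda*(x + y - 179) = 0, mu_x*x = 0, mu_y*y = 0
If lambda = 0: y = -mu_x <= 0 and x = -mu_y <= 0 force x = y = 0 with f = 0; but x = y = 179/2 is feasible with f = -32041/4 < 0, so this is not the minimum. Hence lambda > 0 and x + y = 179.
Try x > 0, y > 0 (so mu_x = mu_y = 0): y = lambda, x = lambda => x = y = lambda
x + y = 179 => 2*lambda = 179 => lambda = 179/2
x* = y* = 179/2 > 0, consistent with mu_x = mu_y = 0.
(Any feasible point with x = 0 or y = 0 has f = 0 > -32041/4, so the minimum is not on those boundaries.)
min(-xy) = -32041/4 (i.e. max xy = 32041/4)
Multipliers: lambda = 179/2, mu_x = 0, mu_y = 0
Complementary slackness: lambda*(x + y - 179) = 179/2*(179/2 + 179/2 - 179) = 0, mu_x*x = 0*179/2 = 0, mu_y*y = 0*179/2 = 0. Satisfied.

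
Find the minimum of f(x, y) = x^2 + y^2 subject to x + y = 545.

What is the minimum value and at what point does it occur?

Substitute y = 545 - x into f(x,y) = x^2 + y^2:
g(x) = x^2 + (545 - x)^2 = 2x^2 - 1090x + 297025
g'(x) = 4x - 1090 = 0  =>  x = 545/2
y = 545 - 545/2 = 545/2
Minimum value = (545/2)^2 + (545/2)^2 = 297025/2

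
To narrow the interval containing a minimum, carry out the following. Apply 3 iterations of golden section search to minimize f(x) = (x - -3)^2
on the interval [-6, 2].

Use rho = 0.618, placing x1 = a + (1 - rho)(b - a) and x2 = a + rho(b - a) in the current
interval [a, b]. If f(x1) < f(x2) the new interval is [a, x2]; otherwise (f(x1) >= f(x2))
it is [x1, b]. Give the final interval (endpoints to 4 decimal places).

Golden section search for min of f(x) = (x - -3)^2 on [-6, 2].
Each step: x1 = a + (1 - rho)(b - a), x2 = a + rho(b - a); if f(x1) < f(x2) keep [a, x2], otherwise keep [x1, b].
Step 1: [-6.0000, 2.0000], x1=-2.9440 (f=0.0031), x2=-1.0560 (f=3.7791); f(x1) < f(x2) => keep [-6.0000, -1.0560]
Step 2: [-6.0000, -1.0560], x1=-4.1114 (f=1.2352), x2=-2.9446 (f=0.0031); f(x1) > f(x2) => keep [-4.1114, -1.0560]
Step 3: [-4.1114, -1.0560], x1=-2.9442 (f=0.0031), x2=-2.2232 (f=0.6035); f(x1) < f(x2) => keep [-4.1114, -2.2232]
Final interval: [-4.1114, -2.2232]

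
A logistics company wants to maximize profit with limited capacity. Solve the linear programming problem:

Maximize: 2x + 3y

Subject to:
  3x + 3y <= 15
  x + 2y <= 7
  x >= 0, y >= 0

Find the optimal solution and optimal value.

Feasible vertices: (0, 0), (0, 7/2), (3, 2), (5, 0)
Objective 2x + 3y at each:
  (0, 0): 0
  (0, 7/2): 21/2
  (3, 2): 12
  (5, 0): 10
Maximum is 12 at (3, 2).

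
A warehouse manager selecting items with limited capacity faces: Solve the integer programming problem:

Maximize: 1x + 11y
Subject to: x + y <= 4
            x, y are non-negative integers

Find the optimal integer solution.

Objective: 1x + 11y, constraint: x + y <= 4
Coefficient of y is 11 > coefficient of x is 1, so allocate the entire budget to y.
Optimal: x = 0, y = 4, value = 44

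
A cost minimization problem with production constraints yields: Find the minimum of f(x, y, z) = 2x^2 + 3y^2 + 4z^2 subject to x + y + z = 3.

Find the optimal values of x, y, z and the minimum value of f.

Using Lagrange multipliers on f = 2x^2 + 3y^2 + 4z^2 with constraint x + y + z = 3:
Conditions: 2*2*x = lambda, 2*3*y = lambda, 2*4*z = lambda
So x = lambda/4, y = lambda/6, z = lambda/8
Substituting into constraint: lambda * (13/24) = 3
lambda = 72/13
x = 18/13, y = 12/13, z = 9/13
Minimum value = 108/13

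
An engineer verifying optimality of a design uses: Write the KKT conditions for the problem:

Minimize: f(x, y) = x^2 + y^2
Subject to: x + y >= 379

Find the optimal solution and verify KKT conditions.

KKT conditions for min x^2 + y^2 s.t. x + y >= 379:
Stationarity: 2x = mu, 2y = mu
So x = y = mu/2.
Complementary slackness: mu*(x + y - 379) = 0
Primal feasibility: x + y >= 379; dual feasibility: mu >= 0
If mu = 0 then x = y = 0, but 0 + 0 < 379 is infeasible, so the constraint is active.
Constraint active: x + y = 2*(mu/2) = 379 => mu = 379
x = y = 379/2, f = 143641/2
Verify: stationarity 2*(379/2) = 379 = mu; primal 379/2 + 379/2 = 379 >= 379; dual mu = 379 >= 0; complementary slackness 379*(379 - 379) = 0. All KKT conditions hold.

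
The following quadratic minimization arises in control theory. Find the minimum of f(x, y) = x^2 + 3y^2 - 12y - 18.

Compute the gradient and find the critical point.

f(x,y) = x^2 + 3y^2 - 12y - 18
df/dx = 2x + (0) = 0  =>  x = 0
df/dy = 6y + (-12) = 0  =>  y = 2
f(0, 2) = 1*(0)^2 + 3*(2)^2 + -12*(2) + -18 = -30
Hessian is diagonal with entries 2, 6 > 0, so this is a minimum.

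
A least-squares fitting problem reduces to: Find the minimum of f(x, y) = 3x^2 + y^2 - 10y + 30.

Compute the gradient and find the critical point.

f(x,y) = 3x^2 + y^2 - 10y + 30
df/dx = 6x + (0) = 0  =>  x = 0
df/dy = 2y + (-10) = 0  =>  y = 5
f(0, 5) = 3*(0)^2 + 1*(5)^2 + -10*(5) + 30 = 5
Hessian is diagonal with entries 6, 2 > 0, so this is a minimum.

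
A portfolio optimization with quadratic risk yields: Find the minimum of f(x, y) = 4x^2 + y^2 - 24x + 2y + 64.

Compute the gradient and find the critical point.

f(x,y) = 4x^2 + y^2 - 24x + 2y + 64
df/dx = 8x + (-24) = 0  =>  x = 3
df/dy = 2y + (2) = 0  =>  y = -1
f(3, -1) = 4*(3)^2 + 1*(-1)^2 + -24*(3) + 2*(-1) + 64 = 27
Hessian is diagonal with entries 8, 2 > 0, so this is a minimum.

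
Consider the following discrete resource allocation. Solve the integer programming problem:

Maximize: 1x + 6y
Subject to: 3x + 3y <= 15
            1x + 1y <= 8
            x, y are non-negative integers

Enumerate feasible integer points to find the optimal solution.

Constraint 1: 3x + 3y <= 15
Constraint 2: 1x + 1y <= 8
Feasible x range (need y >= 0): 0 <= x <= min(15/3, 8/1) => x in {0, ..., 5}.
Enumerate feasible integer points row by row (the coefficient of y is 6 > 0, so for each x the largest feasible y gives the best value):
  x = 0: y <= min((15 - 3*0)/3, (8 - 1*0)/1) => y in {0, ..., 5}; best 1*0 + 6*5 = 30
  x = 1: y <= min((15 - 3*1)/3, (8 - 1*1)/1) => y in {0, ..., 4}; best 1*1 + 6*4 = 25
  x = 2: y <= min((15 - 3*2)/3, (8 - 1*2)/1) => y in {0, ..., 3}; best 1*2 + 6*3 = 20
  x = 3: y <= min((15 - 3*3)/3, (8 - 1*3)/1) => y in {0, ..., 2}; best 1*3 + 6*2 = 15
  x = 4: y <= min((15 - 3*4)/3, (8 - 1*4)/1) => y in {0, ..., 1}; best 1*4 + 6*1 = 10
  x = 5: y <= min((15 - 3*5)/3, (8 - 1*5)/1) => y in {0}; best 1*5 + 6*0 = 5
The maximum 1x + 6y = 30 is achieved at x = 0, y = 5.
Check: 3*0 + 3*5 = 15 <= 15 and 1*0 + 1*5 = 5 <= 8.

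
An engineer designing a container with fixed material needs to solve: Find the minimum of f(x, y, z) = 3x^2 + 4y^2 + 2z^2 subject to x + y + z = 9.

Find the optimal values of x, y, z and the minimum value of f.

Using Lagrange multipliers on f = 3x^2 + 4y^2 + 2z^2 with constraint x + y + z = 9:
Conditions: 2*3*x = lambda, 2*4*y = lambda, 2*2*z = lambda
So x = lambda/6, y = lambda/8, z = lambda/4
Substituting into constraint: lambda * (13/24) = 9
lambda = 216/13
x = 36/13, y = 27/13, z = 54/13
Minimum value = 972/13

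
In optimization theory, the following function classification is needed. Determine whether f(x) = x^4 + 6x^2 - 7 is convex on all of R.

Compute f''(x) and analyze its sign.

f(x) = x^4 + 6x^2 - 7
f'(x) = 4x^3 + 12x
f''(x) = 12x^2 + 12
f''(x) = 12x^2 + 12 >= 12 > 0 for all x
Therefore, f is convex on R.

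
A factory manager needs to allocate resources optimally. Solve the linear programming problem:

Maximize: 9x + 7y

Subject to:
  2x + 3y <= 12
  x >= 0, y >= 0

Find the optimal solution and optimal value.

The feasible region has vertices at [(0, 0), (6, 0), (0, 4)].
Checking objective 9x + 7y at each vertex:
  (0, 0): 9*0 + 7*0 = 0
  (6, 0): 9*6 + 7*0 = 54
  (0, 4): 9*0 + 7*4 = 28
Maximum is 54 at (6, 0).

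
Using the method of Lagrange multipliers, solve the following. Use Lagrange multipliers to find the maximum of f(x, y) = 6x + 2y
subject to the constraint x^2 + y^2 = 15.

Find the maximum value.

Set up Lagrange conditions: grad f = lambda * grad g
  6 = 2*lambda*x
  2 = 2*lambda*y
From these: x/y = 6/2, so x = 6t, y = 2t for some t.
Substitute into constraint: (6t)^2 + (2t)^2 = 15
  t^2 * 40 = 15
  t = sqrt(15/40)
Maximum = 6*x + 2*y = (6^2 + 2^2)*t = 40 * sqrt(15/40) = sqrt(600)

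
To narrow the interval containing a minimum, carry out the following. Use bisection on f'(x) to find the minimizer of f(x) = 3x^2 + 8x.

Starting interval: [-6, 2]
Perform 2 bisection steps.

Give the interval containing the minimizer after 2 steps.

Finding critical point of f(x) = 3x^2 + 8x using bisection on f'(x) = 6x + 8.
f'(x) = 0 when x = -4/3.
Starting interval: [-6, 2]
Step 1: mid = -2, f'(mid) = -4, new interval = [-2, 2]
Step 2: mid = 0, f'(mid) = 8, new interval = [-2, 0]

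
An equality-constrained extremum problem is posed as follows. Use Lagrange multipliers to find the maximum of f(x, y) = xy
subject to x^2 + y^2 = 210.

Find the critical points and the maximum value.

Lagrange conditions: y = 2*lambda*x and x = 2*lambda*y
If x = 0 then y = 0, violating the constraint, so x, y != 0.
Dividing: y/x = x/y => x^2 = y^2 => y = x or y = -x
Constraint: 2x^2 = 210 => x^2 = 105 => x = +/-sqrt(105)
Critical points: (sqrt(105), sqrt(105)), (-sqrt(105), -sqrt(105)), (sqrt(105), -sqrt(105)), (-sqrt(105), sqrt(105))
  y = x:  xy = x^2 = 105  at (sqrt(105), sqrt(105)) and (-sqrt(105), -sqrt(105))
  y = -x: xy = -x^2 = -105 at (sqrt(105), -sqrt(105)) and (-sqrt(105), sqrt(105))
Maximum xy = 105 at (sqrt(105), sqrt(105)) and (-sqrt(105), -sqrt(105))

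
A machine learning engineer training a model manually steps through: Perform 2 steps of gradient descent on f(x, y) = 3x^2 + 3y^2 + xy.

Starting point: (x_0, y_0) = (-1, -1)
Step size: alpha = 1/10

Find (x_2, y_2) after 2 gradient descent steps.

f(x,y) = 3x^2 + 3y^2 + xy
grad_x = 6x + 1y, grad_y = 6y + 1x
Step 1: grad = (-7, -7), (-3/10, -3/10)
Step 2: grad = (-21/10, -21/10), (-9/100, -9/100)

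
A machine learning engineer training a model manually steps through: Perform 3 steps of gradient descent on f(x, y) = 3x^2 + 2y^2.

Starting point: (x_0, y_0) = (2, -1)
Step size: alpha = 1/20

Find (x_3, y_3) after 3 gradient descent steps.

f(x,y) = 3x^2 + 2y^2
grad_x = 6x + 0y, grad_y = 4y + 0x
Step 1: grad = (12, -4), (7/5, -4/5)
Step 2: grad = (42/5, -16/5), (49/50, -16/25)
Step 3: grad = (147/25, -64/25), (343/500, -64/125)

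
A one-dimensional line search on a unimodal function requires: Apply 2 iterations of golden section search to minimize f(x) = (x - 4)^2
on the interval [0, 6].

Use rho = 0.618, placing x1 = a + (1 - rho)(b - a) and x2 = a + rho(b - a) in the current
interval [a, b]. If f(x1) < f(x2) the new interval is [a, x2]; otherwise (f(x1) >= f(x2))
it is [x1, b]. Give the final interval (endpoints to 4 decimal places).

Golden section search for min of f(x) = (x - 4)^2 on [0, 6].
Each step: x1 = a + (1 - rho)(b - a), x2 = a + rho(b - a); if f(x1) < f(x2) keep [a, x2], otherwise keep [x1, b].
Step 1: [0.0000, 6.0000], x1=2.2920 (f=2.9173), x2=3.7080 (f=0.0853); f(x1) > f(x2) => keep [2.2920, 6.0000]
Step 2: [2.2920, 6.0000], x1=3.7085 (f=0.0850), x2=4.5835 (f=0.3405); f(x1) < f(x2) => keep [2.2920, 4.5835]
Final interval: [2.2920, 4.5835]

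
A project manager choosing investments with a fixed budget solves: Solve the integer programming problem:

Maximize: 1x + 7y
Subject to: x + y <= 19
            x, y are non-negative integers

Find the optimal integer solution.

Objective: 1x + 7y, constraint: x + y <= 19
Coefficient of y is 7 > coefficient of x is 1, so allocate the entire budget to y.
Optimal: x = 0, y = 19, value = 133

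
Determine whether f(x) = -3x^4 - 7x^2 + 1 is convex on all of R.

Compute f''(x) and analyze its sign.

f(x) = -3x^4 - 7x^2 + 1
f'(x) = -12x^3 + -14x
f''(x) = -36x^2 + -14
f''(x) = -36x^2 + -14 <= -14 < 0 for all x
Therefore, f is concave on R.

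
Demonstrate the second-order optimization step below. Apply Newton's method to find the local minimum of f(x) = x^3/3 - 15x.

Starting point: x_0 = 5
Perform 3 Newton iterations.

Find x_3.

f(x) = x^3/3 - 15x
f'(x) = x^2 - 15, f''(x) = 2x
Newton update: x_{n+1} = x_n - (x_n^2 - 15)/(2*x_n)
Step 1: x_0 = 5, f'=10, f''=10, x_1 = 4
Step 2: x_1 = 4, f'=1, f''=8, x_2 = 31/8
Step 3: x_2 = 31/8, f'=1/64, f''=31/4, x_3 = 1921/496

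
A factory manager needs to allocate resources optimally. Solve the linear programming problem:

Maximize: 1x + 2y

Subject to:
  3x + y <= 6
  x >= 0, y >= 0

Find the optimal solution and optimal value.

The feasible region has vertices at [(0, 0), (2, 0), (0, 6)].
Checking objective 1x + 2y at each vertex:
  (0, 0): 1*0 + 2*0 = 0
  (2, 0): 1*2 + 2*0 = 2
  (0, 6): 1*0 + 2*6 = 12
Maximum is 12 at (0, 6).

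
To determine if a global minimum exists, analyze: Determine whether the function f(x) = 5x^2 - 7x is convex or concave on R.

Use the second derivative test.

f(x) = 5x^2 - 7x
f'(x) = 10x - 7
f''(x) = 10
Since f''(x) = 10 > 0 for all x, f is convex on R.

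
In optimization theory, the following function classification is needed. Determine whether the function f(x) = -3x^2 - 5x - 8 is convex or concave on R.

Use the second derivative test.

f(x) = -3x^2 - 5x - 8
f'(x) = -6x - 5
f''(x) = -6
Since f''(x) = -6 < 0 for all x, f is concave on R.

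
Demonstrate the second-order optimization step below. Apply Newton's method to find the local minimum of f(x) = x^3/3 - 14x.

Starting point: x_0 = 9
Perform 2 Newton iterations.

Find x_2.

f(x) = x^3/3 - 14x
f'(x) = x^2 - 14, f''(x) = 2x
Newton update: x_{n+1} = x_n - (x_n^2 - 14)/(2*x_n)
Step 1: x_0 = 9, f'=67, f''=18, x_1 = 95/18
Step 2: x_1 = 95/18, f'=4489/324, f''=95/9, x_2 = 13561/3420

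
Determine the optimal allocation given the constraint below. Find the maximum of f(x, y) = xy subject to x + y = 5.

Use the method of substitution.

Substitute y = 5 - x into f(x,y) = xy:
g(x) = x(5 - x) = 5x - x^2
g'(x) = 5 - 2x = 0  =>  x = 5/2
y = 5 - 5/2 = 5/2
Maximum value = (5/2) * (5/2) = 25/4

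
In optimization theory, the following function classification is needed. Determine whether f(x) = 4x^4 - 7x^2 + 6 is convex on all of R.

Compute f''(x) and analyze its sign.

f(x) = 4x^4 - 7x^2 + 6
f'(x) = 16x^3 + -14x
f''(x) = 48x^2 + -14
f''(0) = -14 < 0, so not convex near x = 0
Therefore, f is not globally convex on R.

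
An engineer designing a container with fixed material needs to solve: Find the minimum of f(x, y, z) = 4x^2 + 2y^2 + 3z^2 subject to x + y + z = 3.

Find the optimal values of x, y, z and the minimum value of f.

Using Lagrange multipliers on f = 4x^2 + 2y^2 + 3z^2 with constraint x + y + z = 3:
Conditions: 2*4*x = lambda, 2*2*y = lambda, 2*3*z = lambda
So x = lambda/8, y = lambda/4, z = lambda/6
Substituting into constraint: lambda * (13/24) = 3
lambda = 72/13
x = 9/13, y = 18/13, z = 12/13
Minimum value = 108/13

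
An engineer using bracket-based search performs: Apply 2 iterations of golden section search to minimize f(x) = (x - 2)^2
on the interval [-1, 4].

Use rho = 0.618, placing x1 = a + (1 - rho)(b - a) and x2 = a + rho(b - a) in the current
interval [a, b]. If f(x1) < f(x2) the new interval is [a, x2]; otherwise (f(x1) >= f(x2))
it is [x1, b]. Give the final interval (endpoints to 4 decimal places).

Golden section search for min of f(x) = (x - 2)^2 on [-1, 4].
Each step: x1 = a + (1 - rho)(b - a), x2 = a + rho(b - a); if f(x1) < f(x2) keep [a, x2], otherwise keep [x1, b].
Step 1: [-1.0000, 4.0000], x1=0.9100 (f=1.1881), x2=2.0900 (f=0.0081); f(x1) > f(x2) => keep [0.9100, 4.0000]
Step 2: [0.9100, 4.0000], x1=2.0904 (f=0.0082), x2=2.8196 (f=0.6718); f(x1) < f(x2) => keep [0.9100, 2.8196]
Final interval: [0.9100, 2.8196]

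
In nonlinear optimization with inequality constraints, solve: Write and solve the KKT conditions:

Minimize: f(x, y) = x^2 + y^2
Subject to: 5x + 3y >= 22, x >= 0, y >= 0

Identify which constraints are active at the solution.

KKT conditions for min x^2 + y^2 s.t. 5x + 3y >= 22, x >= 0, y >= 0:
Stationarity: 2x = mu*5 + mu_x, 2y = mu*3 + mu_y, with mu, mu_x, mu_y >= 0
Complementary slackness: mu*(5x + 3y - 22) = 0, mu_x*x = 0, mu_y*y = 0
(0, 0) is infeasible (5*0 + 3*0 < 22), so if mu = 0 stationarity would force x = mu_x/2 >= 0, y = mu_y/2 >= 0 with mu_x*x = mu_y*y = 0, i.e. x = y = 0: contradiction. Hence mu > 0 and 5x + 3y = 22 is active.
Try x > 0, y > 0 (so mu_x = mu_y = 0): x = 5*mu/2, y = 3*mu/2
Substitute: 5*(5*mu/2) + 3*(3*mu/2) = 22
  mu*34/2 = 22 => mu = 22/17
x* = 55/17 > 0, y* = 33/17 > 0, consistent with mu_x = mu_y = 0.
f is convex and the constraints are linear, so this KKT point is the global minimum.
f* = 242/17
Active constraints: 5x + 3y >= 22 (holds with equality, mu = 22/17 > 0); x >= 0 and y >= 0 are inactive (mu_x = mu_y = 0).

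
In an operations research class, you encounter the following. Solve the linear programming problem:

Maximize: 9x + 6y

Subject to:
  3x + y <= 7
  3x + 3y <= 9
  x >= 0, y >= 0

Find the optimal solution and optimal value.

Feasible vertices: (0, 0), (0, 3), (2, 1), (7/3, 0)
Objective 9x + 6y at each:
  (0, 0): 0
  (0, 3): 18
  (2, 1): 24
  (7/3, 0): 21
Maximum is 24 at (2, 1).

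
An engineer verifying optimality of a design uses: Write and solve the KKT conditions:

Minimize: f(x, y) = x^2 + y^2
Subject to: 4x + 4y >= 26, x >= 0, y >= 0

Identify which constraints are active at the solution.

KKT conditions for min x^2 + y^2 s.t. 4x + 4y >= 26, x >= 0, y >= 0:
Stationarity: 2x = mu*4 + mu_x, 2y = mu*4 + mu_y, with mu, mu_x, mu_y >= 0
Complementary slackness: mu*(4x + 4y - 26) = 0, mu_x*x = 0, mu_y*y = 0
(0, 0) is infeasible (4*0 + 4*0 < 26), so if mu = 0 stationarity would force x = mu_x/2 >= 0, y = mu_y/2 >= 0 with mu_x*x = mu_y*y = 0, i.e. x = y = 0: contradiction. Hence mu > 0 and 4x + 4y = 26 is active.
Try x > 0, y > 0 (so mu_x = mu_y = 0): x = 4*mu/2, y = 4*mu/2
Substitute: 4*(4*mu/2) + 4*(4*mu/2) = 26
  mu*32/2 = 26 => mu = 13/8
x* = 13/4 > 0, y* = 13/4 > 0, consistent with mu_x = mu_y = 0.
f is convex and the constraints are linear, so this KKT point is the global minimum.
f* = 169/8
Active constraints: 4x + 4y >= 26 (holds with equality, mu = 13/8 > 0); x >= 0 and y >= 0 are inactive (mu_x = mu_y = 0).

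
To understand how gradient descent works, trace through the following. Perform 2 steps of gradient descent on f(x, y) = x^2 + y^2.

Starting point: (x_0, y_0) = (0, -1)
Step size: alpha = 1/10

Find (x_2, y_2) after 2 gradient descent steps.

f(x,y) = x^2 + y^2
grad_x = 2x + 0y, grad_y = 2y + 0x
Step 1: grad = (0, -2), (0, -4/5)
Step 2: grad = (0, -8/5), (0, -16/25)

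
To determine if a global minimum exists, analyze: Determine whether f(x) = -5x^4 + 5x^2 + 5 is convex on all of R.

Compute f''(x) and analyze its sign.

f(x) = -5x^4 + 5x^2 + 5
f'(x) = -20x^3 + 10x
f''(x) = -60x^2 + 10
f''(x) = -60x^2 + 10 -> -inf as |x| -> inf
Therefore, f is not globally convex on R.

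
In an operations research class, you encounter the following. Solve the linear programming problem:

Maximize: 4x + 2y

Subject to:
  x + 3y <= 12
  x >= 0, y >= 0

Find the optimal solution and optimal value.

The feasible region has vertices at [(0, 0), (12, 0), (0, 4)].
Checking objective 4x + 2y at each vertex:
  (0, 0): 4*0 + 2*0 = 0
  (12, 0): 4*12 + 2*0 = 48
  (0, 4): 4*0 + 2*4 = 8
Maximum is 48 at (12, 0).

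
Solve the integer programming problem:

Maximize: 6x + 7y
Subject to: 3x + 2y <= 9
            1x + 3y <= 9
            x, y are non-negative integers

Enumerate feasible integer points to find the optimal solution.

Constraint 1: 3x + 2y <= 9
Constraint 2: 1x + 3y <= 9
Feasible x range (need y >= 0): 0 <= x <= min(9/3, 9/1) => x in {0, ..., 3}.
Enumerate feasible integer points row by row (the coefficient of y is 7 > 0, so for each x the largest feasible y gives the best value):
  x = 0: y <= min((9 - 3*0)/2, (9 - 1*0)/3) => y in {0, ..., 3}; best 6*0 + 7*3 = 21
  x = 1: y <= min((9 - 3*1)/2, (9 - 1*1)/3) => y in {0, ..., 2}; best 6*1 + 7*2 = 20
  x = 2: y <= min((9 - 3*2)/2, (9 - 1*2)/3) => y in {0, ..., 1}; best 6*2 + 7*1 = 19
  x = 3: y <= min((9 - 3*3)/2, (9 - 1*3)/3) => y in {0}; best 6*3 + 7*0 = 18
The maximum 6x + 7y = 21 is achieved at x = 0, y = 3.
Check: 3*0 + 2*3 = 6 <= 9 and 1*0 + 3*3 = 9 <= 9.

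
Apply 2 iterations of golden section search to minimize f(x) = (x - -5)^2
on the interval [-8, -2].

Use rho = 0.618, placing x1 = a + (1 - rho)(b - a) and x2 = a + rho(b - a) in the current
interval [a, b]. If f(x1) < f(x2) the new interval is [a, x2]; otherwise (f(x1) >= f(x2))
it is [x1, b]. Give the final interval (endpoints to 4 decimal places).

Golden section search for min of f(x) = (x - -5)^2 on [-8, -2].
Each step: x1 = a + (1 - rho)(b - a), x2 = a + rho(b - a); if f(x1) < f(x2) keep [a, x2], otherwise keep [x1, b].
Step 1: [-8.0000, -2.0000], x1=-5.7080 (f=0.5013), x2=-4.2920 (f=0.5013); f(x1) = f(x2) (tie, not '<') => keep [-5.7080, -2.0000]
Step 2: [-5.7080, -2.0000], x1=-4.2915 (f=0.5019), x2=-3.4165 (f=2.5076); f(x1) < f(x2) => keep [-5.7080, -3.4165]
Final interval: [-5.7080, -3.4165]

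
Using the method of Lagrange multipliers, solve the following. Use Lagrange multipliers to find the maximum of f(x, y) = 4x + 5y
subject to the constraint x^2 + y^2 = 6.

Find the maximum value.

Set up Lagrange conditions: grad f = lambda * grad g
  4 = 2*lambda*x
  5 = 2*lambda*y
From these: x/y = 4/5, so x = 4t, y = 5t for some t.
Substitute into constraint: (4t)^2 + (5t)^2 = 6
  t^2 * 41 = 6
  t = sqrt(6/41)
Maximum = 4*x + 5*y = (4^2 + 5^2)*t = 41 * sqrt(6/41) = sqrt(246)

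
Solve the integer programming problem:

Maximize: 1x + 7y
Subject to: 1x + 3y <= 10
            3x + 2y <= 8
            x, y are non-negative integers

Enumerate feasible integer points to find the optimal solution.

Constraint 1: 1x + 3y <= 10
Constraint 2: 3x + 2y <= 8
Feasible x range (need y >= 0): 0 <= x <= min(10/1, 8/3) => x in {0, ..., 2}.
Enumerate feasible integer points row by row (the coefficient of y is 7 > 0, so for each x the largest feasible y gives the best value):
  x = 0: y <= min((10 - 1*0)/3, (8 - 3*0)/2) => y in {0, ..., 3}; best 1*0 + 7*3 = 21
  x = 1: y <= min((10 - 1*1)/3, (8 - 3*1)/2) => y in {0, ..., 2}; best 1*1 + 7*2 = 15
  x = 2: y <= min((10 - 1*2)/3, (8 - 3*2)/2) => y in {0, ..., 1}; best 1*2 + 7*1 = 9
The maximum 1x + 7y = 21 is achieved at x = 0, y = 3.
Check: 1*0 + 3*3 = 9 <= 10 and 3*0 + 2*3 = 6 <= 8.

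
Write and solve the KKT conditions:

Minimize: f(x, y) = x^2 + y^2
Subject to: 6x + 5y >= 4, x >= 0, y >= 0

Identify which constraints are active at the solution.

KKT conditions for min x^2 + y^2 s.t. 6x + 5y >= 4, x >= 0, y >= 0:
Stationarity: 2x = mu*6 + mu_x, 2y = mu*5 + mu_y, with mu, mu_x, mu_y >= 0
Complementary slackness: mu*(6x + 5y - 4) = 0, mu_x*x = 0, mu_y*y = 0
(0, 0) is infeasible (6*0 + 5*0 < 4), so if mu = 0 stationarity would force x = mu_x/2 >= 0, y = mu_y/2 >= 0 with mu_x*x = mu_y*y = 0, i.e. x = y = 0: contradiction. Hence mu > 0 and 6x + 5y = 4 is active.
Try x > 0, y > 0 (so mu_x = mu_y = 0): x = 6*mu/2, y = 5*mu/2
Substitute: 6*(6*mu/2) + 5*(5*mu/2) = 4
  mu*61/2 = 4 => mu = 8/61
x* = 24/61 > 0, y* = 20/61 > 0, consistent with mu_x = mu_y = 0.
f is convex and the constraints are linear, so this KKT point is the global minimum.
f* = 16/61
Active constraints: 6x + 5y >= 4 (holds with equality, mu = 8/61 > 0); x >= 0 and y >= 0 are inactive (mu_x = mu_y = 0).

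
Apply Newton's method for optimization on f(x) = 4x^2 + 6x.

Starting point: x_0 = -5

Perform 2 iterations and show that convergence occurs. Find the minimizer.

f(x) = 4x^2 + 6x, f'(x) = 8x + (6), f''(x) = 8
Step 1: f'(-5) = -34, x_1 = -5 - -34/8 = -3/4
Step 2: f'(-3/4) = 0, x_2 = -3/4 (converged)
Newton's method converges in 1 step for quadratics.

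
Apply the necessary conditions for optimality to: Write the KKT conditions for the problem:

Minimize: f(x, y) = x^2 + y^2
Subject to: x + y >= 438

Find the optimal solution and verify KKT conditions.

KKT conditions for min x^2 + y^2 s.t. x + y >= 438:
Stationarity: 2x = mu, 2y = mu
So x = y = mu/2.
Complementary slackness: mu*(x + y - 438) = 0
Primal feasibility: x + y >= 438; dual feasibility: mu >= 0
If mu = 0 then x = y = 0, but 0 + 0 < 438 is infeasible, so the constraint is active.
Constraint active: x + y = 2*(mu/2) = 438 => mu = 438
x = y = 219, f = 95922
Verify: stationarity 2*219 = 438 = mu; primal 219 + 219 = 438 >= 438; dual mu = 438 >= 0; complementary slackness 438*(438 - 438) = 0. All KKT conditions hold.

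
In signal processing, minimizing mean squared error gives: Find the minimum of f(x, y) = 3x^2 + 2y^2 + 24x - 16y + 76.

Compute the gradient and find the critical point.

f(x,y) = 3x^2 + 2y^2 + 24x - 16y + 76
df/dx = 6x + (24) = 0  =>  x = -4
df/dy = 4y + (-16) = 0  =>  y = 4
f(-4, 4) = 3*(-4)^2 + 2*(4)^2 + 24*(-4) + -16*(4) + 76 = -4
Hessian is diagonal with entries 6, 4 > 0, so this is a minimum.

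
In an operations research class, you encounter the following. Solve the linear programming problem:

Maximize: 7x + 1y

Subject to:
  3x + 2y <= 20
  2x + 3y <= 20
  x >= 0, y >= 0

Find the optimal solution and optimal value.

Feasible vertices: (0, 0), (0, 20/3), (4, 4), (20/3, 0)
Objective 7x + 1y at each:
  (0, 0): 0
  (0, 20/3): 20/3
  (4, 4): 32
  (20/3, 0): 140/3
Maximum is 140/3 at (20/3, 0).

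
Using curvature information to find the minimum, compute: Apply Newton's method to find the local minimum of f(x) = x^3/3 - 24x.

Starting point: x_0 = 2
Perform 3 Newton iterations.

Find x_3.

f(x) = x^3/3 - 24x
f'(x) = x^2 - 24, f''(x) = 2x
Newton update: x_{n+1} = x_n - (x_n^2 - 24)/(2*x_n)
Step 1: x_0 = 2, f'=-20, f''=4, x_1 = 7
Step 2: x_1 = 7, f'=25, f''=14, x_2 = 73/14
Step 3: x_2 = 73/14, f'=625/196, f''=73/7, x_3 = 10033/2044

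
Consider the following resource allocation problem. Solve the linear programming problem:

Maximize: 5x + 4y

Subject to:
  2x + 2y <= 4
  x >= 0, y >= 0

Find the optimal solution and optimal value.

The feasible region has vertices at [(0, 0), (2, 0), (0, 2)].
Checking objective 5x + 4y at each vertex:
  (0, 0): 5*0 + 4*0 = 0
  (2, 0): 5*2 + 4*0 = 10
  (0, 2): 5*0 + 4*2 = 8
Maximum is 10 at (2, 0).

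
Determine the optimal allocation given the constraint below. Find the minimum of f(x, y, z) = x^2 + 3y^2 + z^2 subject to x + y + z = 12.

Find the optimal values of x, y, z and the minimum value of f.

Using Lagrange multipliers on f = x^2 + 3y^2 + z^2 with constraint x + y + z = 12:
Conditions: 2*1*x = lambda, 2*3*y = lambda, 2*1*z = lambda
So x = lambda/2, y = lambda/6, z = lambda/2
Substituting into constraint: lambda * (7/6) = 12
lambda = 72/7
x = 36/7, y = 12/7, z = 36/7
Minimum value = 432/7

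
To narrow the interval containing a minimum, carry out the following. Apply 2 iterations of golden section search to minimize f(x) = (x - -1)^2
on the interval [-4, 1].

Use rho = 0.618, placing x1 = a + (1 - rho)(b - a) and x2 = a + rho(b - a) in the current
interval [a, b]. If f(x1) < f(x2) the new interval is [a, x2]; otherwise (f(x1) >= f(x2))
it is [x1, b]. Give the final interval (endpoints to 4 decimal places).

Golden section search for min of f(x) = (x - -1)^2 on [-4, 1].
Each step: x1 = a + (1 - rho)(b - a), x2 = a + rho(b - a); if f(x1) < f(x2) keep [a, x2], otherwise keep [x1, b].
Step 1: [-4.0000, 1.0000], x1=-2.0900 (f=1.1881), x2=-0.9100 (f=0.0081); f(x1) > f(x2) => keep [-2.0900, 1.0000]
Step 2: [-2.0900, 1.0000], x1=-0.9096 (f=0.0082), x2=-0.1804 (f=0.6718); f(x1) < f(x2) => keep [-2.0900, -0.1804]
Final interval: [-2.0900, -0.1804]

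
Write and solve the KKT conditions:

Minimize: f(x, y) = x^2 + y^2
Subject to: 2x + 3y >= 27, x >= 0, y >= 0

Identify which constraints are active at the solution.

KKT conditions for min x^2 + y^2 s.t. 2x + 3y >= 27, x >= 0, y >= 0:
Stationarity: 2x = mu*2 + mu_x, 2y = mu*3 + mu_y, with mu, mu_x, mu_y >= 0
Complementary slackness: mu*(2x + 3y - 27) = 0, mu_x*x = 0, mu_y*y = 0
(0, 0) is infeasible (2*0 + 3*0 < 27), so if mu = 0 stationarity would force x = mu_x/2 >= 0, y = mu_y/2 >= 0 with mu_x*x = mu_y*y = 0, i.e. x = y = 0: contradiction. Hence mu > 0 and 2x + 3y = 27 is active.
Try x > 0, y > 0 (so mu_x = mu_y = 0): x = 2*mu/2, y = 3*mu/2
Substitute: 2*(2*mu/2) + 3*(3*mu/2) = 27
  mu*13/2 = 27 => mu = 54/13
x* = 54/13 > 0, y* = 81/13 > 0, consistent with mu_x = mu_y = 0.
f is convex and the constraints are linear, so this KKT point is the global minimum.
f* = 729/13
Active constraints: 2x + 3y >= 27 (holds with equality, mu = 54/13 > 0); x >= 0 and y >= 0 are inactive (mu_x = mu_y = 0).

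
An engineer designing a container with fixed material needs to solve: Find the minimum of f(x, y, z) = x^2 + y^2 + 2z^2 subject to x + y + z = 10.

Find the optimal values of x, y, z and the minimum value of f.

Using Lagrange multipliers on f = x^2 + y^2 + 2z^2 with constraint x + y + z = 10:
Conditions: 2*1*x = lambda, 2*1*y = lambda, 2*2*z = lambda
So x = lambda/2, y = lambda/2, z = lambda/4
Substituting into constraint: lambda * (5/4) = 10
lambda = 8
x = 4, y = 4, z = 2
Minimum value = 40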